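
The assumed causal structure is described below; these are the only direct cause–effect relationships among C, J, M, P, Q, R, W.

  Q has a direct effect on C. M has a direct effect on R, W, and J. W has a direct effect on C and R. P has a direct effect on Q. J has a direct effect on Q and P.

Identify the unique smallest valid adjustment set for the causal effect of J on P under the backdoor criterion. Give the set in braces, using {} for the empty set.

{}

Variables eligible for adjustment (non-descendants of J, excluding J and P): {M, R, W}.
Backdoor paths from J to P:
  P1: J <- M -> W -> C <- Q <- P
  P2: J <- M -> R <- W -> C <- Q <- P
Each backdoor path contains an unconditioned collider, so every path is already blocked with the empty conditioning set:
  P1: blocked at collider C (neither it nor any descendant is in the conditioning set).
  P2: blocked at collider R (neither it nor any descendant is in the conditioning set).
The empty set is therefore the unique smallest valid set.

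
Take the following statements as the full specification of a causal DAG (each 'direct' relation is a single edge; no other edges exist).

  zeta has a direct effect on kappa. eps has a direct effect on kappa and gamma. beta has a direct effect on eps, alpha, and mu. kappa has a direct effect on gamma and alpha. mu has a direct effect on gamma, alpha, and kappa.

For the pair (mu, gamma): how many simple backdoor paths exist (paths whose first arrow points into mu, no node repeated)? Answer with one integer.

4

A backdoor path from mu to gamma is any simple undirected path whose first edge points into mu (i.e. leaves mu via a parent).
Parents of mu: {beta}.
Enumerating:
  P1: mu <- beta -> eps -> kappa -> gamma
  P2: mu <- beta -> eps -> gamma
  P3: mu <- beta -> alpha <- kappa <- eps -> gamma
  P4: mu <- beta -> alpha <- kappa -> gamma
That exhausts the simple backdoor paths. Count: 4.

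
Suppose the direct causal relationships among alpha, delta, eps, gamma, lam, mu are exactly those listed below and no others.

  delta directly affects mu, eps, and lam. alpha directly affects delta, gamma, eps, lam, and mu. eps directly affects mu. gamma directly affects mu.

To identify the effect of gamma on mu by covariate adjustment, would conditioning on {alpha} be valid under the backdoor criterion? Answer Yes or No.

Yes

Backdoor paths from gamma to mu (paths whose first edge points into gamma):
  P1: gamma <- alpha -> delta -> eps -> mu
  P2: gamma <- alpha -> delta -> mu
  P3: gamma <- alpha -> eps <- delta -> mu
  P4: gamma <- alpha -> eps -> mu
  P5: gamma <- alpha -> lam <- delta -> eps -> mu
  P6: gamma <- alpha -> lam <- delta -> mu
  P7: gamma <- alpha -> mu
Condition 1 (no descendant of gamma in the set): holds — descendants of gamma are {mu}; none are in {alpha}.
Condition 2 (every backdoor path blocked by {alpha}):
  P1: blocked at fork node alpha ∈ conditioning set.
  P2: blocked at fork node alpha ∈ conditioning set.
  P3: blocked at fork node alpha ∈ conditioning set.
  P4: blocked at fork node alpha ∈ conditioning set.
  P5: blocked at fork node alpha ∈ conditioning set.
  P6: blocked at fork node alpha ∈ conditioning set.
  P7: blocked at fork node alpha ∈ conditioning set.
{alpha} satisfies the backdoor criterion.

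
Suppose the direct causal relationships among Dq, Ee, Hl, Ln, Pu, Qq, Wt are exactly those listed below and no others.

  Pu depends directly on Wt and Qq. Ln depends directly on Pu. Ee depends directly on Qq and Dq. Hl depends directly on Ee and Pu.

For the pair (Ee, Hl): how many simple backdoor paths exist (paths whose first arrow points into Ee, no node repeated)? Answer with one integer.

1

A backdoor path from Ee to Hl is any simple undirected path whose first edge points into Ee (i.e. leaves Ee via a parent).
Parents of Ee: {Dq, Qq}.
Enumerating:
  P1: Ee <- Qq -> Pu -> Hl
That exhausts the simple backdoor paths. Count: 1.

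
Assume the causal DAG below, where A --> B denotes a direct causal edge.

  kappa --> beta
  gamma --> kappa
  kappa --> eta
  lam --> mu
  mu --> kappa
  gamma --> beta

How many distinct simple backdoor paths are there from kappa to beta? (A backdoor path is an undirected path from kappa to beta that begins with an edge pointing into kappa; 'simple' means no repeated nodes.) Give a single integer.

1

A backdoor path from kappa to beta is any simple undirected path whose first edge points into kappa (i.e. leaves kappa via a parent).
Parents of kappa: {gamma, mu}.
Enumerating:
  P1: kappa <- gamma -> beta
That exhausts the simple backdoor paths. Count: 1.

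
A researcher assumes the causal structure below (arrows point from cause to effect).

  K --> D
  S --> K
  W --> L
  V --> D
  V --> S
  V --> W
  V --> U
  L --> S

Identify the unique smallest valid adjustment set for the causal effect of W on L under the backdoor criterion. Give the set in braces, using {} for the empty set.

Variables eligible for adjustment (non-descendants of W, excluding W and L): {U, V}.
Backdoor paths from W to L:
  P1: W <- V -> S <- L
  P2: W <- V -> D <- K <- S <- L
Each backdoor path contains an unconditioned collider, so every path is already blocked with the empty conditioning set:
  P1: blocked at collider S (neither it nor any descendant is in the conditioning set).
  P2: blocked at collider D (neither it nor any descendant is in the conditioning set).
The empty set is therefore the unique smallest valid set.

{}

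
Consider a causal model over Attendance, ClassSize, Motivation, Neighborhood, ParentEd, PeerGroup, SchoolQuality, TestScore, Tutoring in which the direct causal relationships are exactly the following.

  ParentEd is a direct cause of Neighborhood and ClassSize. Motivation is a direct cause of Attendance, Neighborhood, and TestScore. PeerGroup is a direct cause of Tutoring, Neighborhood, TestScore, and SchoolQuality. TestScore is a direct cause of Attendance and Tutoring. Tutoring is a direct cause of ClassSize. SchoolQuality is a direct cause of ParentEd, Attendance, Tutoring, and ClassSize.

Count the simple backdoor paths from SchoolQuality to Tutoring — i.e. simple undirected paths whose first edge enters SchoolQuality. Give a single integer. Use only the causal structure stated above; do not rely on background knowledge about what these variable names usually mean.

A backdoor path from SchoolQuality to Tutoring is any simple undirected path whose first edge points into SchoolQuality (i.e. leaves SchoolQuality via a parent).
Parents of SchoolQuality: {PeerGroup}.
Enumerating:
  P1: SchoolQuality <- PeerGroup -> TestScore <- Motivation -> Neighborhood <- ParentEd -> ClassSize <- Tutoring
  P2: SchoolQuality <- PeerGroup -> TestScore -> Tutoring
  P3: SchoolQuality <- PeerGroup -> TestScore -> Attendance <- Motivation -> Neighborhood <- ParentEd -> ClassSize <- Tutoring
  P4: SchoolQuality <- PeerGroup -> Tutoring
  P5: SchoolQuality <- PeerGroup -> Neighborhood <- Motivation -> TestScore -> Tutoring
  P6: SchoolQuality <- PeerGroup -> Neighborhood <- Motivation -> Attendance <- TestScore -> Tutoring
  P7: SchoolQuality <- PeerGroup -> Neighborhood <- ParentEd -> ClassSize <- Tutoring
That exhausts the simple backdoor paths. Count: 7.

7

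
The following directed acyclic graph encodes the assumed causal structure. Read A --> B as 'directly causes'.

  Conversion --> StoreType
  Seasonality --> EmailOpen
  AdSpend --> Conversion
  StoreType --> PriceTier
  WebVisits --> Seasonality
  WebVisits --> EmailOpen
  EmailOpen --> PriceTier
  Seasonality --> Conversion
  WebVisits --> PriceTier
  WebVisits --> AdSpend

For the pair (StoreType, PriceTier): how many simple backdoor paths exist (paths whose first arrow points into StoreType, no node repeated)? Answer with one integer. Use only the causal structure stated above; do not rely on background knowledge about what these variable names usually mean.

A backdoor path from StoreType to PriceTier is any simple undirected path whose first edge points into StoreType (i.e. leaves StoreType via a parent).
Parents of StoreType: {Conversion}.
Enumerating:
  P1: StoreType <- Conversion <- AdSpend <- WebVisits -> Seasonality -> EmailOpen -> PriceTier
  P2: StoreType <- Conversion <- AdSpend <- WebVisits -> EmailOpen -> PriceTier
  P3: StoreType <- Conversion <- AdSpend <- WebVisits -> PriceTier
  P4: StoreType <- Conversion <- Seasonality <- WebVisits -> EmailOpen -> PriceTier
  P5: StoreType <- Conversion <- Seasonality <- WebVisits -> PriceTier
  P6: StoreType <- Conversion <- Seasonality -> EmailOpen <- WebVisits -> PriceTier
  P7: StoreType <- Conversion <- Seasonality -> EmailOpen -> PriceTier
That exhausts the simple backdoor paths. Count: 7.

7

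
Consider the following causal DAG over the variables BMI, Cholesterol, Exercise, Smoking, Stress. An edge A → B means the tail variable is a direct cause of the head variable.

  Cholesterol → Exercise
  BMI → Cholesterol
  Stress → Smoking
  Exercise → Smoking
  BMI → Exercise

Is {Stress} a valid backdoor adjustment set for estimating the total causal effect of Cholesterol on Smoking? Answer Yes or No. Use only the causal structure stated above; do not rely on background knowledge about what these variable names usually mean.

Backdoor paths from Cholesterol to Smoking (paths whose first edge points into Cholesterol):
  P1: Cholesterol <- BMI -> Exercise -> Smoking
Condition 1 (no descendant of Cholesterol in the set): holds — descendants of Cholesterol are {Exercise, Smoking}; none are in {Stress}.
Condition 2 (every backdoor path blocked by {Stress}):
  P1: open — no interior node is in the conditioning set.
{Stress} does not satisfy the backdoor criterion.

No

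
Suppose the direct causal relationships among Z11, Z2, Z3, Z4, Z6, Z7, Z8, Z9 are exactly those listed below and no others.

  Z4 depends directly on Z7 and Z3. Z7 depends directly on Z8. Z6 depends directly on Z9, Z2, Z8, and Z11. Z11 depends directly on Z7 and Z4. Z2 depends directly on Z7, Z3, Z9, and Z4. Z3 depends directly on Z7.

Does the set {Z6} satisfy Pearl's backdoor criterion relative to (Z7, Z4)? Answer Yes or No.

Backdoor paths from Z7 to Z4 (paths whose first edge points into Z7):
  P1: Z7 <- Z8 -> Z6 <- Z9 -> Z2 <- Z3 -> Z4
  P2: Z7 <- Z8 -> Z6 <- Z9 -> Z2 <- Z4
  P3: Z7 <- Z8 -> Z6 <- Z2 <- Z3 -> Z4
  P4: Z7 <- Z8 -> Z6 <- Z2 <- Z4
  P5: Z7 <- Z8 -> Z6 <- Z11 <- Z4
Condition 1 (no descendant of Z7 in the set): FAILS — Z6 is a descendant of Z7.
Condition 2 (every backdoor path blocked by {Z6}):
  P1: open — collider(s) Z6, Z2 are conditioned on (or have a conditioned descendant) and no non-collider on the path is in the set.
  P2: open — collider(s) Z6, Z2 are conditioned on (or have a conditioned descendant) and no non-collider on the path is in the set.
  P3: open — collider(s) Z6 are conditioned on (or have a conditioned descendant) and no non-collider on the path is in the set.
  P4: open — collider(s) Z6 are conditioned on (or have a conditioned descendant) and no non-collider on the path is in the set.
  P5: open — collider(s) Z6 are conditioned on (or have a conditioned descendant) and no non-collider on the path is in the set.
{Z6} does not satisfy the backdoor criterion.

No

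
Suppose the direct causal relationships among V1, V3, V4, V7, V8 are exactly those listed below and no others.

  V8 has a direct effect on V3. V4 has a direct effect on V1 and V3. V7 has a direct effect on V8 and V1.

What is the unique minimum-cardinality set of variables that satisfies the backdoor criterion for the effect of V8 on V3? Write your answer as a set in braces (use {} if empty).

Variables eligible for adjustment (non-descendants of V8, excluding V8 and V3): {V1, V4, V7}.
Backdoor paths from V8 to V3:
  P1: V8 <- V7 -> V1 <- V4 -> V3
Each backdoor path contains an unconditioned collider, so every path is already blocked with the empty conditioning set:
  P1: blocked at collider V1 (neither it nor any descendant is in the conditioning set).
The empty set is therefore the unique smallest valid set.

{}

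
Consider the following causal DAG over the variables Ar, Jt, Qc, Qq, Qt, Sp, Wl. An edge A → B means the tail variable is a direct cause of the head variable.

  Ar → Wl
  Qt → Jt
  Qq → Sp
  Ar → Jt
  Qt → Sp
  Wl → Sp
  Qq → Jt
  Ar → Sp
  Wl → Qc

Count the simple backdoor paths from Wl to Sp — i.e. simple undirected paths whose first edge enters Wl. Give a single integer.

A backdoor path from Wl to Sp is any simple undirected path whose first edge points into Wl (i.e. leaves Wl via a parent).
Parents of Wl: {Ar}.
Enumerating:
  P1: Wl <- Ar -> Sp
  P2: Wl <- Ar -> Jt <- Qq -> Sp
  P3: Wl <- Ar -> Jt <- Qt -> Sp
That exhausts the simple backdoor paths. Count: 3.

3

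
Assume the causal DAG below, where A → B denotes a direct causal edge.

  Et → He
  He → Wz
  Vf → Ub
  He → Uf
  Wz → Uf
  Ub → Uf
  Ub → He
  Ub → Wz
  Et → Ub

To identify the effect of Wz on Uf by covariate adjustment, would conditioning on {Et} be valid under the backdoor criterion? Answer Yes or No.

Backdoor paths from Wz to Uf (paths whose first edge points into Wz):
  P1: Wz <- Ub <- Et -> He -> Uf
  P2: Wz <- Ub -> He -> Uf
  P3: Wz <- Ub -> Uf
  P4: Wz <- He <- Et -> Ub -> Uf
  P5: Wz <- He <- Ub -> Uf
  P6: Wz <- He -> Uf
Condition 1 (no descendant of Wz in the set): holds — descendants of Wz are {Uf}; none are in {Et}.
Condition 2 (every backdoor path blocked by {Et}):
  P1: blocked at fork node Et ∈ conditioning set.
  P2: open — no interior node is in the conditioning set.
  P3: open — no interior node is in the conditioning set.
  P4: blocked at fork node Et ∈ conditioning set.
  P5: open — no interior node is in the conditioning set.
  P6: open — no interior node is in the conditioning set.
{Et} does not satisfy the backdoor criterion.

No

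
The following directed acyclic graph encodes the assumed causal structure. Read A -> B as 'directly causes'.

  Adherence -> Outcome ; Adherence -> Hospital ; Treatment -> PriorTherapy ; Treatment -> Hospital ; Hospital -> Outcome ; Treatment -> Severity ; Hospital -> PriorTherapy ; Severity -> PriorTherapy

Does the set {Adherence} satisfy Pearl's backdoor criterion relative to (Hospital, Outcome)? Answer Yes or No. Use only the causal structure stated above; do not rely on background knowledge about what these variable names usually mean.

Backdoor paths from Hospital to Outcome (paths whose first edge points into Hospital):
  P1: Hospital <- Adherence -> Outcome
Condition 1 (no descendant of Hospital in the set): holds — descendants of Hospital are {Outcome, PriorTherapy}; none are in {Adherence}.
Condition 2 (every backdoor path blocked by {Adherence}):
  P1: blocked at fork node Adherence ∈ conditioning set.
{Adherence} satisfies the backdoor criterion.

Yes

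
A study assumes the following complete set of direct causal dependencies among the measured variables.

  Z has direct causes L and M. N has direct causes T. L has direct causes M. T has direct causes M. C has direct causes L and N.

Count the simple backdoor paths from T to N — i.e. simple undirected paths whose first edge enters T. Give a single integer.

2

A backdoor path from T to N is any simple undirected path whose first edge points into T (i.e. leaves T via a parent).
Parents of T: {M}.
Enumerating:
  P1: T <- M -> L -> C <- N
  P2: T <- M -> Z <- L -> C <- N
That exhausts the simple backdoor paths. Count: 2.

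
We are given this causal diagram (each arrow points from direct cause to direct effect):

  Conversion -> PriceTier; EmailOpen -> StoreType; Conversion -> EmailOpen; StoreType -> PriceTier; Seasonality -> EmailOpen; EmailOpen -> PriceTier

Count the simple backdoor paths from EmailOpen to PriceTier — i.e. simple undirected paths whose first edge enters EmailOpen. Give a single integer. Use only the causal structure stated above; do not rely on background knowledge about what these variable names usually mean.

1

A backdoor path from EmailOpen to PriceTier is any simple undirected path whose first edge points into EmailOpen (i.e. leaves EmailOpen via a parent).
Parents of EmailOpen: {Conversion, Seasonality}.
Enumerating:
  P1: EmailOpen <- Conversion -> PriceTier
That exhausts the simple backdoor paths. Count: 1.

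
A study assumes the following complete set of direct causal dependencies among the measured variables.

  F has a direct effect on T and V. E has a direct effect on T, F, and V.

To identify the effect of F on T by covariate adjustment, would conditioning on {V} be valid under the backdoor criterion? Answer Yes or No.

No

Backdoor paths from F to T (paths whose first edge points into F):
  P1: F <- E -> T
Condition 1 (no descendant of F in the set): FAILS — V is a descendant of F.
Condition 2 (every backdoor path blocked by {V}):
  P1: open — no interior node is in the conditioning set.
{V} does not satisfy the backdoor criterion.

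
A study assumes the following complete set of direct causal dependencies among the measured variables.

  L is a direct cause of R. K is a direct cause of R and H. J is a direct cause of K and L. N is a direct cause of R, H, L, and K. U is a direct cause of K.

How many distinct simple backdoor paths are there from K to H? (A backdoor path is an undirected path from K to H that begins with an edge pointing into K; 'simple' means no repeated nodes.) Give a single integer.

A backdoor path from K to H is any simple undirected path whose first edge points into K (i.e. leaves K via a parent).
Parents of K: {J, N, U}.
Enumerating:
  P1: K <- N -> H
  P2: K <- J -> L <- N -> H
  P3: K <- J -> L -> R <- N -> H
That exhausts the simple backdoor paths. Count: 3.

3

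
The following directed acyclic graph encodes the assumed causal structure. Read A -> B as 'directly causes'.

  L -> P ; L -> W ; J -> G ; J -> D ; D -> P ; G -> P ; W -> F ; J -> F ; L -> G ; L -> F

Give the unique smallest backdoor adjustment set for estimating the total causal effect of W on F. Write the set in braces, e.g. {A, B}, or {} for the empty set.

{L}

Variables eligible for adjustment (non-descendants of W, excluding W and F): {D, G, J, L, P}.
Backdoor paths from W to F:
  P1: W <- L -> G <- J -> F
  P2: W <- L -> G -> P <- D <- J -> F
  P3: W <- L -> P <- D <- J -> F
  P4: W <- L -> P <- G <- J -> F
  P5: W <- L -> F
The empty set is not sufficient: P5 (W <- L -> F) has no collider blocking it and no conditioned non-collider, so it is open.
Try {L}:
  P1: blocked at fork node L ∈ conditioning set.
  P2: blocked at fork node L ∈ conditioning set.
  P3: blocked at fork node L ∈ conditioning set.
  P4: blocked at fork node L ∈ conditioning set.
  P5: blocked at fork node L ∈ conditioning set.
{L} contains no descendant of W and blocks every backdoor path.
No other singleton works — e.g. {J} leaves P5 open — so {L} is the unique smallest valid adjustment set.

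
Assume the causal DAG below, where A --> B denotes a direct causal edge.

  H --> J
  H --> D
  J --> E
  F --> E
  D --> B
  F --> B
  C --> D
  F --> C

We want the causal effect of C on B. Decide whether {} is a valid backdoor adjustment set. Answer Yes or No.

No

Backdoor paths from C to B (paths whose first edge points into C):
  P1: C <- F -> B
  P2: C <- F -> E <- J <- H -> D -> B
Condition 1 (no descendant of C in the set): holds — descendants of C are {B, D}; none are in {}.
Condition 2 (every backdoor path blocked by {}):
  P1: open — no interior node is in the conditioning set.
  P2: blocked at collider E (neither it nor any descendant is in the conditioning set).
{} does not satisfy the backdoor criterion.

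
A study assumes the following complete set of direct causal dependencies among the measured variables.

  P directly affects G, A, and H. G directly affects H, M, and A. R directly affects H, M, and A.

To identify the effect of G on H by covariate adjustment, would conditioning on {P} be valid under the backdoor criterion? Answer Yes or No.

Backdoor paths from G to H (paths whose first edge points into G):
  P1: G <- P -> H
  P2: G <- P -> A <- R -> H
Condition 1 (no descendant of G in the set): holds — descendants of G are {A, H, M}; none are in {P}.
Condition 2 (every backdoor path blocked by {P}):
  P1: blocked at fork node P ∈ conditioning set.
  P2: blocked at fork node P ∈ conditioning set.
{P} satisfies the backdoor criterion.

Yes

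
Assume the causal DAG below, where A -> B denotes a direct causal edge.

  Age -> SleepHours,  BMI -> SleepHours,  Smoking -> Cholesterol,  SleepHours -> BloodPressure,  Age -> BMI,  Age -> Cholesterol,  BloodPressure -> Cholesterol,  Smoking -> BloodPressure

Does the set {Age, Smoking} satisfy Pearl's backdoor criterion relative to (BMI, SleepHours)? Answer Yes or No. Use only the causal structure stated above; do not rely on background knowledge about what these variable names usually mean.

Backdoor paths from BMI to SleepHours (paths whose first edge points into BMI):
  P1: BMI <- Age -> SleepHours
  P2: BMI <- Age -> Cholesterol <- Smoking -> BloodPressure <- SleepHours
  P3: BMI <- Age -> Cholesterol <- BloodPressure <- SleepHours
Condition 1 (no descendant of BMI in the set): holds — descendants of BMI are {BloodPressure, Cholesterol, SleepHours}; none are in {Age, Smoking}.
Condition 2 (every backdoor path blocked by {Age, Smoking}):
  P1: blocked at fork node Age ∈ conditioning set.
  P2: blocked at fork node Age ∈ conditioning set.
  P3: blocked at fork node Age ∈ conditioning set.
{Age, Smoking} satisfies the backdoor criterion.

Yes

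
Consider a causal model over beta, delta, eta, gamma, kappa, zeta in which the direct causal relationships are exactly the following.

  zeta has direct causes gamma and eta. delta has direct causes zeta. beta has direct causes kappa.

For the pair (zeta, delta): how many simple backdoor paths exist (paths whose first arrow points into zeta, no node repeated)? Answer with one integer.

A backdoor path from zeta to delta is any simple undirected path whose first edge points into zeta (i.e. leaves zeta via a parent).
Parents of zeta: {eta, gamma}.
No simple path from any parent of zeta reaches delta without revisiting zeta, so there are no backdoor paths.

0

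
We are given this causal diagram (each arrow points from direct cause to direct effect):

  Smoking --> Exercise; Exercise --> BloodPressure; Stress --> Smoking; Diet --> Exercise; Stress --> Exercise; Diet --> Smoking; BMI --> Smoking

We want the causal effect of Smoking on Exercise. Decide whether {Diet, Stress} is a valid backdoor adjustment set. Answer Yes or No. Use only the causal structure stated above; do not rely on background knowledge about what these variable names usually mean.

Backdoor paths from Smoking to Exercise (paths whose first edge points into Smoking):
  P1: Smoking <- Stress -> Exercise
  P2: Smoking <- Diet -> Exercise
Condition 1 (no descendant of Smoking in the set): holds — descendants of Smoking are {BloodPressure, Exercise}; none are in {Diet, Stress}.
Condition 2 (every backdoor path blocked by {Diet, Stress}):
  P1: blocked at fork node Stress ∈ conditioning set.
  P2: blocked at fork node Diet ∈ conditioning set.
{Diet, Stress} satisfies the backdoor criterion.

Yes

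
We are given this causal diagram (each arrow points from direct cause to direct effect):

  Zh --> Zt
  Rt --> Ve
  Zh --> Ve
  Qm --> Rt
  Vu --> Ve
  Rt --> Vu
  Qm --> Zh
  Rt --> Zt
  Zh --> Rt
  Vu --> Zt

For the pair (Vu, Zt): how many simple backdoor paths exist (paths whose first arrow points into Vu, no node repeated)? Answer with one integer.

4

A backdoor path from Vu to Zt is any simple undirected path whose first edge points into Vu (i.e. leaves Vu via a parent).
Parents of Vu: {Rt}.
Enumerating:
  P1: Vu <- Rt <- Qm -> Zh -> Zt
  P2: Vu <- Rt <- Zh -> Zt
  P3: Vu <- Rt -> Ve <- Zh -> Zt
  P4: Vu <- Rt -> Zt
That exhausts the simple backdoor paths. Count: 4.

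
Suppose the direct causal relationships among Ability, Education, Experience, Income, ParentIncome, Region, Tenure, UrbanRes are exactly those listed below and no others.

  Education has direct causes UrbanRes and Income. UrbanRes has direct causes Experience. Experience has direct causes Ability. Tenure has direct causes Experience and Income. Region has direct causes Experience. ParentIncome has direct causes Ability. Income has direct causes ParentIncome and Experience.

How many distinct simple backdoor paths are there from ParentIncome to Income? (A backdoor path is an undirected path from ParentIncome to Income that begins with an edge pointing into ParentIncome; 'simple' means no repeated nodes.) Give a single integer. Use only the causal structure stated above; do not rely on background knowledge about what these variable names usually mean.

A backdoor path from ParentIncome to Income is any simple undirected path whose first edge points into ParentIncome (i.e. leaves ParentIncome via a parent).
Parents of ParentIncome: {Ability}.
Enumerating:
  P1: ParentIncome <- Ability -> Experience -> Income
  P2: ParentIncome <- Ability -> Experience -> UrbanRes -> Education <- Income
  P3: ParentIncome <- Ability -> Experience -> Tenure <- Income
That exhausts the simple backdoor paths. Count: 3.

3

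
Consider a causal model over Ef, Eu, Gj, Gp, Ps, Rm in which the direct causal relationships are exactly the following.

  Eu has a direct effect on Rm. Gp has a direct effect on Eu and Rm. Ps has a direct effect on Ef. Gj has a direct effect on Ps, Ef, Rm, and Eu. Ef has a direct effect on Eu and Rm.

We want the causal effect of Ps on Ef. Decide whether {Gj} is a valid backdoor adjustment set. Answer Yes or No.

Yes

Backdoor paths from Ps to Ef (paths whose first edge points into Ps):
  P1: Ps <- Gj -> Ef
  P2: Ps <- Gj -> Eu <- Gp -> Rm <- Ef
  P3: Ps <- Gj -> Eu <- Ef
  P4: Ps <- Gj -> Eu -> Rm <- Ef
  P5: Ps <- Gj -> Rm <- Gp -> Eu <- Ef
  P6: Ps <- Gj -> Rm <- Ef
  P7: Ps <- Gj -> Rm <- Eu <- Ef
Condition 1 (no descendant of Ps in the set): holds — descendants of Ps are {Ef, Eu, Rm}; none are in {Gj}.
Condition 2 (every backdoor path blocked by {Gj}):
  P1: blocked at fork node Gj ∈ conditioning set.
  P2: blocked at fork node Gj ∈ conditioning set.
  P3: blocked at fork node Gj ∈ conditioning set.
  P4: blocked at fork node Gj ∈ conditioning set.
  P5: blocked at fork node Gj ∈ conditioning set.
  P6: blocked at fork node Gj ∈ conditioning set.
  P7: blocked at fork node Gj ∈ conditioning set.
{Gj} satisfies the backdoor criterion.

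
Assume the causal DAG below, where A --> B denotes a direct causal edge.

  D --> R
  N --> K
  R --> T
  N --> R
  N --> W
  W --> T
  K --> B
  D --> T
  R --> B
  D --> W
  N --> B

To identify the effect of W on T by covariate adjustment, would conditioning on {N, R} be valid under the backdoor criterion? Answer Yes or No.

Backdoor paths from W to T (paths whose first edge points into W):
  P1: W <- D -> R -> T
  P2: W <- D -> T
  P3: W <- N -> K -> B <- R <- D -> T
  P4: W <- N -> K -> B <- R -> T
  P5: W <- N -> R <- D -> T
  P6: W <- N -> R -> T
  P7: W <- N -> B <- R <- D -> T
  P8: W <- N -> B <- R -> T
Condition 1 (no descendant of W in the set): holds — descendants of W are {T}; none are in {N, R}.
Condition 2 (every backdoor path blocked by {N, R}):
  P1: blocked at chain node R ∈ conditioning set.
  P2: open — no interior node is in the conditioning set.
  P3: blocked at fork node N ∈ conditioning set.
  P4: blocked at fork node N ∈ conditioning set.
  P5: blocked at fork node N ∈ conditioning set.
  P6: blocked at fork node N ∈ conditioning set.
  P7: blocked at fork node N ∈ conditioning set.
  P8: blocked at fork node N ∈ conditioning set.
{N, R} does not satisfy the backdoor criterion.

No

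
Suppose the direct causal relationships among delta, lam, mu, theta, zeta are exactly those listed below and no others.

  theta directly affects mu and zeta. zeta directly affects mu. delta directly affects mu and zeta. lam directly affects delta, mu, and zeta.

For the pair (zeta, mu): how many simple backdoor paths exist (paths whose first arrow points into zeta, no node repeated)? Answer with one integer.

5

A backdoor path from zeta to mu is any simple undirected path whose first edge points into zeta (i.e. leaves zeta via a parent).
Parents of zeta: {delta, lam, theta}.
Enumerating:
  P1: zeta <- lam -> delta -> mu
  P2: zeta <- lam -> mu
  P3: zeta <- theta -> mu
  P4: zeta <- delta <- lam -> mu
  P5: zeta <- delta -> mu
That exhausts the simple backdoor paths. Count: 5.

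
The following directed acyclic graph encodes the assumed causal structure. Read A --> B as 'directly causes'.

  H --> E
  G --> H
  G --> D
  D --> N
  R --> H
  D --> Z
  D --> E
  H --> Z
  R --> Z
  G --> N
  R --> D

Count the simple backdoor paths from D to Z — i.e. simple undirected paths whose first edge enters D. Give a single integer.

4

A backdoor path from D to Z is any simple undirected path whose first edge points into D (i.e. leaves D via a parent).
Parents of D: {G, R}.
Enumerating:
  P1: D <- G -> H <- R -> Z
  P2: D <- G -> H -> Z
  P3: D <- R -> H -> Z
  P4: D <- R -> Z
That exhausts the simple backdoor paths. Count: 4.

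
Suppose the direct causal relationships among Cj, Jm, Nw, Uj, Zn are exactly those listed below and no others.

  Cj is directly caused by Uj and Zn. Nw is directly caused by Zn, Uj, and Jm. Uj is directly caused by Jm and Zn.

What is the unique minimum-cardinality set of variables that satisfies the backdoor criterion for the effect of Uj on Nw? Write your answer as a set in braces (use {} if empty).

{Jm, Zn}

Variables eligible for adjustment (non-descendants of Uj, excluding Uj and Nw): {Jm, Zn}.
Backdoor paths from Uj to Nw:
  P1: Uj <- Jm -> Nw
  P2: Uj <- Zn -> Nw
The empty set is not sufficient: P1 (Uj <- Jm -> Nw) has no collider blocking it and no conditioned non-collider, so it is open.
Try {Jm, Zn}:
  P1: blocked at fork node Jm ∈ conditioning set.
  P2: blocked at fork node Zn ∈ conditioning set.
{Jm, Zn} contains no descendant of Uj and blocks every backdoor path.
Every element of {Jm, Zn} is needed (dropping Jm leaves P1 open; dropping Zn leaves P2 open), so no proper subset is valid.
Among all size-2 subsets of the eligible variables, only {Jm, Zn} blocks every backdoor path, so it is the unique smallest valid adjustment set.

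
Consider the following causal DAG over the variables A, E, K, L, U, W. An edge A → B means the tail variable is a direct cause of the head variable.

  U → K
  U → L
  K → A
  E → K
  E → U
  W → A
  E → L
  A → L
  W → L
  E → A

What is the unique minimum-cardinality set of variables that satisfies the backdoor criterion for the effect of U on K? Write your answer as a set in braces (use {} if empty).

Variables eligible for adjustment (non-descendants of U, excluding U and K): {E, W}.
Backdoor paths from U to K:
  P1: U <- E -> K
  P2: U <- E -> A <- K
  P3: U <- E -> L <- W -> A <- K
  P4: U <- E -> L <- A <- K
The empty set is not sufficient: P1 (U <- E -> K) has no collider blocking it and no conditioned non-collider, so it is open.
Try {E}:
  P1: blocked at fork node E ∈ conditioning set.
  P2: blocked at fork node E ∈ conditioning set.
  P3: blocked at fork node E ∈ conditioning set.
  P4: blocked at fork node E ∈ conditioning set.
{E} contains no descendant of U and blocks every backdoor path.
No other singleton works — e.g. {W} leaves P1 open — so {E} is the unique smallest valid adjustment set.

{E}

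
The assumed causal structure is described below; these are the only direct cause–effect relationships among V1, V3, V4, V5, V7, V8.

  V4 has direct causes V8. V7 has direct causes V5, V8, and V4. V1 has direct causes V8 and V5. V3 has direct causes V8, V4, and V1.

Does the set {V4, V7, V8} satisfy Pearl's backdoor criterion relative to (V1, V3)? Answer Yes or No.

Yes

Backdoor paths from V1 to V3 (paths whose first edge points into V1):
  P1: V1 <- V8 -> V4 -> V3
  P2: V1 <- V8 -> V7 <- V4 -> V3
  P3: V1 <- V8 -> V3
  P4: V1 <- V5 -> V7 <- V8 -> V4 -> V3
  P5: V1 <- V5 -> V7 <- V8 -> V3
  P6: V1 <- V5 -> V7 <- V4 <- V8 -> V3
  P7: V1 <- V5 -> V7 <- V4 -> V3
Condition 1 (no descendant of V1 in the set): holds — descendants of V1 are {V3}; none are in {V4, V7, V8}.
Condition 2 (every backdoor path blocked by {V4, V7, V8}):
  P1: blocked at fork node V8 ∈ conditioning set.
  P2: blocked at fork node V8 ∈ conditioning set.
  P3: blocked at fork node V8 ∈ conditioning set.
  P4: blocked at fork node V8 ∈ conditioning set.
  P5: blocked at fork node V8 ∈ conditioning set.
  P6: blocked at chain node V4 ∈ conditioning set.
  P7: blocked at fork node V4 ∈ conditioning set.
{V4, V7, V8} satisfies the backdoor criterion.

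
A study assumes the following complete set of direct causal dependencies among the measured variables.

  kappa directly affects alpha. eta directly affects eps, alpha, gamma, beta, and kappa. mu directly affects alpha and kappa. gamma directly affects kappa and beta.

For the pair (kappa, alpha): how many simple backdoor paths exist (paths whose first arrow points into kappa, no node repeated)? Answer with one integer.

4

A backdoor path from kappa to alpha is any simple undirected path whose first edge points into kappa (i.e. leaves kappa via a parent).
Parents of kappa: {eta, gamma, mu}.
Enumerating:
  P1: kappa <- eta -> alpha
  P2: kappa <- mu -> alpha
  P3: kappa <- gamma <- eta -> alpha
  P4: kappa <- gamma -> beta <- eta -> alpha
That exhausts the simple backdoor paths. Count: 4.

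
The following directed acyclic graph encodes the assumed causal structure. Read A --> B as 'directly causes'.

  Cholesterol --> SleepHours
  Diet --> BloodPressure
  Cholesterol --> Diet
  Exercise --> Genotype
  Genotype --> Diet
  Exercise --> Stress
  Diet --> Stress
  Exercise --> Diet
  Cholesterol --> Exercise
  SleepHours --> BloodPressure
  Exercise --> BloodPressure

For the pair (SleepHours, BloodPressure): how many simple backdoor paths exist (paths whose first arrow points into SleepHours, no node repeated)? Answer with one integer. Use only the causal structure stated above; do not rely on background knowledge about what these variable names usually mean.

8

A backdoor path from SleepHours to BloodPressure is any simple undirected path whose first edge points into SleepHours (i.e. leaves SleepHours via a parent).
Parents of SleepHours: {Cholesterol}.
Enumerating:
  P1: SleepHours <- Cholesterol -> Exercise -> Genotype -> Diet -> BloodPressure
  P2: SleepHours <- Cholesterol -> Exercise -> Diet -> BloodPressure
  P3: SleepHours <- Cholesterol -> Exercise -> Stress <- Diet -> BloodPressure
  P4: SleepHours <- Cholesterol -> Exercise -> BloodPressure
  P5: SleepHours <- Cholesterol -> Diet <- Exercise -> BloodPressure
  P6: SleepHours <- Cholesterol -> Diet <- Genotype <- Exercise -> BloodPressure
  P7: SleepHours <- Cholesterol -> Diet -> Stress <- Exercise -> BloodPressure
  P8: SleepHours <- Cholesterol -> Diet -> BloodPressure
That exhausts the simple backdoor paths. Count: 8.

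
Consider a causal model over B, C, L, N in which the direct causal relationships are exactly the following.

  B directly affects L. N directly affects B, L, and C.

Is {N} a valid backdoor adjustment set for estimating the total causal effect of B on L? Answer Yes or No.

Yes

Backdoor paths from B to L (paths whose first edge points into B):
  P1: B <- N -> L
Condition 1 (no descendant of B in the set): holds — descendants of B are {L}; none are in {N}.
Condition 2 (every backdoor path blocked by {N}):
  P1: blocked at fork node N ∈ conditioning set.
{N} satisfies the backdoor criterion.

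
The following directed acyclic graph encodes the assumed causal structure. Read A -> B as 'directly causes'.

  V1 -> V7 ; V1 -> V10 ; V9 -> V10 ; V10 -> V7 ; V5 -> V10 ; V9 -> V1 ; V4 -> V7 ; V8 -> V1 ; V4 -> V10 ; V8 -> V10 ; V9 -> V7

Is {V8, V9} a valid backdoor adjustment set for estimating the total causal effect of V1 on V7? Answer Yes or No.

Backdoor paths from V1 to V7 (paths whose first edge points into V1):
  P1: V1 <- V8 -> V10 <- V9 -> V7
  P2: V1 <- V8 -> V10 <- V4 -> V7
  P3: V1 <- V8 -> V10 -> V7
  P4: V1 <- V9 -> V10 <- V4 -> V7
  P5: V1 <- V9 -> V10 -> V7
  P6: V1 <- V9 -> V7
Condition 1 (no descendant of V1 in the set): holds — descendants of V1 are {V10, V7}; none are in {V8, V9}.
Condition 2 (every backdoor path blocked by {V8, V9}):
  P1: blocked at fork node V8 ∈ conditioning set.
  P2: blocked at fork node V8 ∈ conditioning set.
  P3: blocked at fork node V8 ∈ conditioning set.
  P4: blocked at fork node V9 ∈ conditioning set.
  P5: blocked at fork node V9 ∈ conditioning set.
  P6: blocked at fork node V9 ∈ conditioning set.
{V8, V9} satisfies the backdoor criterion.

Yes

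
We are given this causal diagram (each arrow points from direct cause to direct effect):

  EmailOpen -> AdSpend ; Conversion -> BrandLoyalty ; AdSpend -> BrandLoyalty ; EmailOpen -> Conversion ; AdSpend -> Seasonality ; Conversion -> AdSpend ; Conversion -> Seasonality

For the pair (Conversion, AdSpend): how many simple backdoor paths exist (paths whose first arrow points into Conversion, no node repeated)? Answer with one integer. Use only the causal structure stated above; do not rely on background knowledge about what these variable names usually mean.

1

A backdoor path from Conversion to AdSpend is any simple undirected path whose first edge points into Conversion (i.e. leaves Conversion via a parent).
Parents of Conversion: {EmailOpen}.
Enumerating:
  P1: Conversion <- EmailOpen -> AdSpend
That exhausts the simple backdoor paths. Count: 1.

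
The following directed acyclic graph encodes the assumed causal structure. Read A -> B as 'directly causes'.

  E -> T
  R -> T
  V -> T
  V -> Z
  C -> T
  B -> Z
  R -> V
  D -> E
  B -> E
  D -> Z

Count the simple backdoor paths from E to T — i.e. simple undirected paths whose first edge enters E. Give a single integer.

A backdoor path from E to T is any simple undirected path whose first edge points into E (i.e. leaves E via a parent).
Parents of E: {B, D}.
Enumerating:
  P1: E <- B -> Z <- V <- R -> T
  P2: E <- B -> Z <- V -> T
  P3: E <- D -> Z <- V <- R -> T
  P4: E <- D -> Z <- V -> T
That exhausts the simple backdoor paths. Count: 4.

4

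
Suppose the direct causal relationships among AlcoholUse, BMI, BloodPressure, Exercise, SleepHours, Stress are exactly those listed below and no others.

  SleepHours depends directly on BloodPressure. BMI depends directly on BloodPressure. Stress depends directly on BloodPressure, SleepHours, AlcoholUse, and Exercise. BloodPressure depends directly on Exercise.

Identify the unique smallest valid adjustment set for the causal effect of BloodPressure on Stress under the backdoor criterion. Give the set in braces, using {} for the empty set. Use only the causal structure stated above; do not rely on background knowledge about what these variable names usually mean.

{Exercise}

Variables eligible for adjustment (non-descendants of BloodPressure, excluding BloodPressure and Stress): {AlcoholUse, Exercise}.
Backdoor paths from BloodPressure to Stress:
  P1: BloodPressure <- Exercise -> Stress
The empty set is not sufficient: P1 (BloodPressure <- Exercise -> Stress) has no collider blocking it and no conditioned non-collider, so it is open.
Try {Exercise}:
  P1: blocked at fork node Exercise ∈ conditioning set.
{Exercise} contains no descendant of BloodPressure and blocks every backdoor path.
No other singleton works — e.g. {AlcoholUse} leaves P1 open — so {Exercise} is the unique smallest valid adjustment set.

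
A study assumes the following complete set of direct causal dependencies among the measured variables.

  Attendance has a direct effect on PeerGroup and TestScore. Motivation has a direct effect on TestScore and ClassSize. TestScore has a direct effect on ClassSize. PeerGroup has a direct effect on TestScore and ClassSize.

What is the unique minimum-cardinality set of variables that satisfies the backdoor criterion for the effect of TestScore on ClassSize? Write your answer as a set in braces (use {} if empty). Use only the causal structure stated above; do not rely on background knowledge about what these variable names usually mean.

Variables eligible for adjustment (non-descendants of TestScore, excluding TestScore and ClassSize): {Attendance, Motivation, PeerGroup}.
Backdoor paths from TestScore to ClassSize:
  P1: TestScore <- Attendance -> PeerGroup -> ClassSize
  P2: TestScore <- PeerGroup -> ClassSize
  P3: TestScore <- Motivation -> ClassSize
The empty set is not sufficient: P1 (TestScore <- Attendance -> PeerGroup -> ClassSize) has no collider blocking it and no conditioned non-collider, so it is open.
Try {Motivation, PeerGroup}:
  P1: blocked at chain node PeerGroup ∈ conditioning set.
  P2: blocked at fork node PeerGroup ∈ conditioning set.
  P3: blocked at fork node Motivation ∈ conditioning set.
{Motivation, PeerGroup} contains no descendant of TestScore and blocks every backdoor path.
Every element of {Motivation, PeerGroup} is needed (dropping Motivation leaves P3 open; dropping PeerGroup leaves P1 open), so no proper subset is valid.
Among all size-2 subsets of the eligible variables, only {Motivation, PeerGroup} blocks every backdoor path, so it is the unique smallest valid adjustment set.

{Motivation, PeerGroup}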